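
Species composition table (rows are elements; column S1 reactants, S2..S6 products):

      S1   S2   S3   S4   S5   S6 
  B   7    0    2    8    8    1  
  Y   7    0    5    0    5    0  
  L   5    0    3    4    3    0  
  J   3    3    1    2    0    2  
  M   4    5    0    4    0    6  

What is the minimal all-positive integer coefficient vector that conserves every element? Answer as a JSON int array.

Coefficients: [5, 2, 5, 1, 2, 1]

B: 5·7 = 35 | 2·0+5·2+1·8+2·8+1·1 = 35
Y: 5·7 = 35 | 2·0+5·5+1·0+2·5+1·0 = 35
L: 5·5 = 25 | 2·0+5·3+1·4+2·3+1·0 = 25
J: 5·3 = 15 | 2·3+5·1+1·2+2·0+1·2 = 15
M: 5·4 = 20 | 2·5+5·0+1·4+2·0+1·6 = 20
gcd(5,2,5,1,2,1) = 1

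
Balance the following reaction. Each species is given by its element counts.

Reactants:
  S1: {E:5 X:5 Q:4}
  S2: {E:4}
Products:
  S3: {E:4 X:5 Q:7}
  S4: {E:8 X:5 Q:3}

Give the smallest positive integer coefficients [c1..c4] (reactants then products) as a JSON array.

Coefficients: [4, 2, 1, 3]

E: 4·5+2·4 = 28 | 1·4+3·8 = 28
X: 4·5+2·0 = 20 | 1·5+3·5 = 20
Q: 4·4+2·0 = 16 | 1·7+3·3 = 16
gcd(4,2,1,3) = 1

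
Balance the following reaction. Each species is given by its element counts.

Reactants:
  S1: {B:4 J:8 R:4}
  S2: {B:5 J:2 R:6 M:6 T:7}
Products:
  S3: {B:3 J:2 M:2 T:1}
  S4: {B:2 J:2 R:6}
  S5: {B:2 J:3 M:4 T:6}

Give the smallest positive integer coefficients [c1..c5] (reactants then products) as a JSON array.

B: 3·4+4·5 = 32 | 4·3+6·2+4·2 = 32
J: 3·8+4·2 = 32 | 4·2+6·2+4·3 = 32
R: 3·4+4·6 = 36 | 4·0+6·6+4·0 = 36
M: 3·0+4·6 = 24 | 4·2+6·0+4·4 = 24
T: 3·0+4·7 = 28 | 4·1+6·0+4·6 = 28
gcd(3,4,4,6,4) = 1

Coefficients: [3, 4, 4, 6, 4]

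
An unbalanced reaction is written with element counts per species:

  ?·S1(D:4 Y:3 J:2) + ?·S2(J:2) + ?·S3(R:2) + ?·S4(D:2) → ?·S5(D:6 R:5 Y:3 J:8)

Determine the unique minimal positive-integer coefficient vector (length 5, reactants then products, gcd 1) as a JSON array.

D: 2·4+6·0+5·0+2·2 = 12 | 2·6 = 12
R: 2·0+6·0+5·2+2·0 = 10 | 2·5 = 10
Y: 2·3+6·0+5·0+2·0 = 6 | 2·3 = 6
J: 2·2+6·2+5·0+2·0 = 16 | 2·8 = 16
gcd(2,6,5,2,2) = 1

Coefficients: [2, 6, 5, 2, 2]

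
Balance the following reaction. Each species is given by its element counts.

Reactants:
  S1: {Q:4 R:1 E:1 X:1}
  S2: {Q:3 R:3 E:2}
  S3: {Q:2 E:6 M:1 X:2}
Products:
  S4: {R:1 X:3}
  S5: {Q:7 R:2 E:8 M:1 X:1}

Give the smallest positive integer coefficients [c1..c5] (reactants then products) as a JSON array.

Coefficients: [4, 3, 5, 3, 5]

Q: 4·4+3·3+5·2 = 35 | 3·0+5·7 = 35
R: 4·1+3·3+5·0 = 13 | 3·1+5·2 = 13
E: 4·1+3·2+5·6 = 40 | 3·0+5·8 = 40
M: 4·0+3·0+5·1 = 5 | 3·0+5·1 = 5
X: 4·1+3·0+5·2 = 14 | 3·3+5·1 = 14
gcd(4,3,5,3,5) = 1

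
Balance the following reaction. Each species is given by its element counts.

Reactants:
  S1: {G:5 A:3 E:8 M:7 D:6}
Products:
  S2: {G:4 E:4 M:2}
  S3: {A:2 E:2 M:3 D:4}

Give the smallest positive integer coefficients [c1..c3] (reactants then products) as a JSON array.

G: 4·5 = 20 | 5·4+6·0 = 20
A: 4·3 = 12 | 5·0+6·2 = 12
E: 4·8 = 32 | 5·4+6·2 = 32
M: 4·7 = 28 | 5·2+6·3 = 28
D: 4·6 = 24 | 5·0+6·4 = 24
gcd(4,5,6) = 1

Coefficients: [4, 5, 6]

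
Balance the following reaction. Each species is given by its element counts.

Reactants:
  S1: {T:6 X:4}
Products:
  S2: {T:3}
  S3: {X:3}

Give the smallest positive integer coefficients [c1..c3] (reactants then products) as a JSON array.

T: 3·6 = 18 | 6·3+4·0 = 18
X: 3·4 = 12 | 6·0+4·3 = 12
gcd(3,6,4) = 1

Coefficients: [3, 6, 4]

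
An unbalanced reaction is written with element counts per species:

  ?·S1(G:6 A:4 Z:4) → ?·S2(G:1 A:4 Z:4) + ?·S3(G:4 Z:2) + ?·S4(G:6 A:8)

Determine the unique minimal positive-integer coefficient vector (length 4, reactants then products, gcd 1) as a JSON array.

Coefficients: [4, 2, 4, 1]

G: 4·6 = 24 | 2·1+4·4+1·6 = 24
A: 4·4 = 16 | 2·4+4·0+1·8 = 16
Z: 4·4 = 16 | 2·4+4·2+1·0 = 16
gcd(4,2,4,1) = 1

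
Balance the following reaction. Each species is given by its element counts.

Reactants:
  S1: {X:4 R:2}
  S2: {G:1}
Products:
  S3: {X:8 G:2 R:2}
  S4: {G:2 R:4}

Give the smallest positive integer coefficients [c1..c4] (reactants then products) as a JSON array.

X: 4·4+6·0 = 16 | 2·8+1·0 = 16
G: 4·0+6·1 = 6 | 2·2+1·2 = 6
R: 4·2+6·0 = 8 | 2·2+1·4 = 8
gcd(4,6,2,1) = 1

Coefficients: [4, 6, 2, 1]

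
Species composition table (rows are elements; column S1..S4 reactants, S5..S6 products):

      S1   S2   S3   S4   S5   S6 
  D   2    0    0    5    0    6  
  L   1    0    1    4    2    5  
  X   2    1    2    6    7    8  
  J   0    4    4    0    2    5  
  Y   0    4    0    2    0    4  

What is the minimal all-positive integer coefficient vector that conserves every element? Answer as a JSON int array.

Coefficients: [3, 3, 5, 6, 1, 6]

D: 3·2+3·0+5·0+6·5 = 36 | 1·0+6·6 = 36
L: 3·1+3·0+5·1+6·4 = 32 | 1·2+6·5 = 32
X: 3·2+3·1+5·2+6·6 = 55 | 1·7+6·8 = 55
J: 3·0+3·4+5·4+6·0 = 32 | 1·2+6·5 = 32
Y: 3·0+3·4+5·0+6·2 = 24 | 1·0+6·4 = 24
gcd(3,3,5,6,1,6) = 1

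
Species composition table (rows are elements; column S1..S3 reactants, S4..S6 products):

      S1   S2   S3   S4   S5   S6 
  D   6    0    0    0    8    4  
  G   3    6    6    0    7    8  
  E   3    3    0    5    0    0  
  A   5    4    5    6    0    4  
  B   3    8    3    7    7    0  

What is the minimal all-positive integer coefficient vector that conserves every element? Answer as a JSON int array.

Coefficients: [6, 4, 2, 6, 2, 5]

D: 6·6+4·0+2·0 = 36 | 6·0+2·8+5·4 = 36
G: 6·3+4·6+2·6 = 54 | 6·0+2·7+5·8 = 54
E: 6·3+4·3+2·0 = 30 | 6·5+2·0+5·0 = 30
A: 6·5+4·4+2·5 = 56 | 6·6+2·0+5·4 = 56
B: 6·3+4·8+2·3 = 56 | 6·7+2·7+5·0 = 56
gcd(6,4,2,6,2,5) = 1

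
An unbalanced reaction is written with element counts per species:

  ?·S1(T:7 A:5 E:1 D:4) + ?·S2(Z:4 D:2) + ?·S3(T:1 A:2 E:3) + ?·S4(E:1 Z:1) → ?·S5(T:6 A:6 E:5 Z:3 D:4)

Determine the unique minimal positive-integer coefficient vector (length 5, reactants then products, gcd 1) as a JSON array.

Coefficients: [2, 2, 4, 1, 3]

T: 2·7+2·0+4·1+1·0 = 18 | 3·6 = 18
A: 2·5+2·0+4·2+1·0 = 18 | 3·6 = 18
E: 2·1+2·0+4·3+1·1 = 15 | 3·5 = 15
Z: 2·0+2·4+4·0+1·1 = 9 | 3·3 = 9
D: 2·4+2·2+4·0+1·0 = 12 | 3·4 = 12
gcd(2,2,4,1,3) = 1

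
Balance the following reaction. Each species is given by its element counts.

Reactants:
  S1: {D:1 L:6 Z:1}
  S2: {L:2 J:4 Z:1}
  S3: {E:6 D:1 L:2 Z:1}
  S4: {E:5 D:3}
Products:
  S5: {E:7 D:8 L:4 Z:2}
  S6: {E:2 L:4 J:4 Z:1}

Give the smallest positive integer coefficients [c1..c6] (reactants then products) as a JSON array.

Coefficients: [3, 6, 1, 4, 2, 6]

E: 3·0+6·0+1·6+4·5 = 26 | 2·7+6·2 = 26
D: 3·1+6·0+1·1+4·3 = 16 | 2·8+6·0 = 16
L: 3·6+6·2+1·2+4·0 = 32 | 2·4+6·4 = 32
J: 3·0+6·4+1·0+4·0 = 24 | 2·0+6·4 = 24
Z: 3·1+6·1+1·1+4·0 = 10 | 2·2+6·1 = 10
gcd(3,6,1,4,2,6) = 1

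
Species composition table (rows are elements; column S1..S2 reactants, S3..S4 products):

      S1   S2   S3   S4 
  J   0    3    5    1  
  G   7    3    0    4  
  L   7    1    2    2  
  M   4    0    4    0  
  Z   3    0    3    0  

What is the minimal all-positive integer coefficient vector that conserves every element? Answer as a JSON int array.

J: 1·0+3·3 = 9 | 1·5+4·1 = 9
G: 1·7+3·3 = 16 | 1·0+4·4 = 16
L: 1·7+3·1 = 10 | 1·2+4·2 = 10
M: 1·4+3·0 = 4 | 1·4+4·0 = 4
Z: 1·3+3·0 = 3 | 1·3+4·0 = 3
gcd(1,3,1,4) = 1

Coefficients: [1, 3, 1, 4]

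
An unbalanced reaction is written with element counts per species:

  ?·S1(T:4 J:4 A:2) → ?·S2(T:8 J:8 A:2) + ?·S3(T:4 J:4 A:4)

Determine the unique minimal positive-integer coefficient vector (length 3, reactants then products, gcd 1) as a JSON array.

T: 3·4 = 12 | 1·8+1·4 = 12
J: 3·4 = 12 | 1·8+1·4 = 12
A: 3·2 = 6 | 1·2+1·4 = 6
gcd(3,1,1) = 1

Coefficients: [3, 1, 1]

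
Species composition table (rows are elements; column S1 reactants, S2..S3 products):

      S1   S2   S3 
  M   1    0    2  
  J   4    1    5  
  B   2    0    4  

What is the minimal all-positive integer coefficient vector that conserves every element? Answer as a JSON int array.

Coefficients: [2, 3, 1]

M: 2·1 = 2 | 3·0+1·2 = 2
J: 2·4 = 8 | 3·1+1·5 = 8
B: 2·2 = 4 | 3·0+1·4 = 4
gcd(2,3,1) = 1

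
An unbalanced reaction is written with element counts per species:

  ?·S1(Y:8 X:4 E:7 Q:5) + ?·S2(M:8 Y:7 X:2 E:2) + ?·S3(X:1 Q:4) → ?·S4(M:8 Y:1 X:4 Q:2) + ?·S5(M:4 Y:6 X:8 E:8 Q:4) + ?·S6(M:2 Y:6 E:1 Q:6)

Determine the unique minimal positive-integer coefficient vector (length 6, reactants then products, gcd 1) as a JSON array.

M: 2·0+3·8+6·0 = 24 | 1·8+2·4+4·2 = 24
Y: 2·8+3·7+6·0 = 37 | 1·1+2·6+4·6 = 37
X: 2·4+3·2+6·1 = 20 | 1·4+2·8+4·0 = 20
E: 2·7+3·2+6·0 = 20 | 1·0+2·8+4·1 = 20
Q: 2·5+3·0+6·4 = 34 | 1·2+2·4+4·6 = 34
gcd(2,3,6,1,2,4) = 1

Coefficients: [2, 3, 6, 1, 2, 4]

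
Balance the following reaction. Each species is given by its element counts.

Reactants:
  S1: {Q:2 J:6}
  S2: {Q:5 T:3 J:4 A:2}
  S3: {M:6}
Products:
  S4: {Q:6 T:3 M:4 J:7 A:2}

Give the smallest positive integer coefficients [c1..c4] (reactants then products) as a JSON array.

Coefficients: [3, 6, 4, 6]

Q: 3·2+6·5+4·0 = 36 | 6·6 = 36
T: 3·0+6·3+4·0 = 18 | 6·3 = 18
M: 3·0+6·0+4·6 = 24 | 6·4 = 24
J: 3·6+6·4+4·0 = 42 | 6·7 = 42
A: 3·0+6·2+4·0 = 12 | 6·2 = 12
gcd(3,6,4,6) = 1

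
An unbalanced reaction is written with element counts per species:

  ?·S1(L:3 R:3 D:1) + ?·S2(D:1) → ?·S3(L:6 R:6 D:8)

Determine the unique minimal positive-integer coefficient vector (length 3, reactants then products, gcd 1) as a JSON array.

Coefficients: [2, 6, 1]

L: 2·3+6·0 = 6 | 1·6 = 6
R: 2·3+6·0 = 6 | 1·6 = 6
D: 2·1+6·1 = 8 | 1·8 = 8
gcd(2,6,1) = 1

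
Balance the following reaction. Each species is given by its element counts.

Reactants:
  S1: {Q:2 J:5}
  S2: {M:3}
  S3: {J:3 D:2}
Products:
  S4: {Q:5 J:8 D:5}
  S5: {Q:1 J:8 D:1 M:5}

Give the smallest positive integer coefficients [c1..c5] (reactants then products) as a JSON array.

Coefficients: [4, 5, 4, 1, 3]

Q: 4·2+5·0+4·0 = 8 | 1·5+3·1 = 8
J: 4·5+5·0+4·3 = 32 | 1·8+3·8 = 32
D: 4·0+5·0+4·2 = 8 | 1·5+3·1 = 8
M: 4·0+5·3+4·0 = 15 | 1·0+3·5 = 15
gcd(4,5,4,1,3) = 1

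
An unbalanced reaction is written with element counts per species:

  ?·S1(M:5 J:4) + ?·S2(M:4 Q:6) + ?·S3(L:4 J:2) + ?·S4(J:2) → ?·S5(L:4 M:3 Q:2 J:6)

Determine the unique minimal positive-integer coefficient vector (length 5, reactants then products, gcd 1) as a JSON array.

Coefficients: [1, 1, 3, 4, 3]

L: 1·0+1·0+3·4+4·0 = 12 | 3·4 = 12
M: 1·5+1·4+3·0+4·0 = 9 | 3·3 = 9
Q: 1·0+1·6+3·0+4·0 = 6 | 3·2 = 6
J: 1·4+1·0+3·2+4·2 = 18 | 3·6 = 18
gcd(1,1,3,4,3) = 1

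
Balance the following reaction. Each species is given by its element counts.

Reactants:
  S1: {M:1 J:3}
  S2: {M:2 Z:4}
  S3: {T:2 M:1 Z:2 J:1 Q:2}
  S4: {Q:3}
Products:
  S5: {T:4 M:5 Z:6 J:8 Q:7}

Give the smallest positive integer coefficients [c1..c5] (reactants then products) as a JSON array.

Coefficients: [4, 1, 4, 2, 2]

T: 4·0+1·0+4·2+2·0 = 8 | 2·4 = 8
M: 4·1+1·2+4·1+2·0 = 10 | 2·5 = 10
Z: 4·0+1·4+4·2+2·0 = 12 | 2·6 = 12
J: 4·3+1·0+4·1+2·0 = 16 | 2·8 = 16
Q: 4·0+1·0+4·2+2·3 = 14 | 2·7 = 14
gcd(4,1,4,2,2) = 1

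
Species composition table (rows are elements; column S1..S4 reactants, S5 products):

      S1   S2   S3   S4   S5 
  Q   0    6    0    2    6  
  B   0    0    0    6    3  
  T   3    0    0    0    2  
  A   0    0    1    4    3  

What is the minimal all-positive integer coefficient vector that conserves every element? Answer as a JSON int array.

Q: 4·0+5·6+6·0+3·2 = 36 | 6·6 = 36
B: 4·0+5·0+6·0+3·6 = 18 | 6·3 = 18
T: 4·3+5·0+6·0+3·0 = 12 | 6·2 = 12
A: 4·0+5·0+6·1+3·4 = 18 | 6·3 = 18
gcd(4,5,6,3,6) = 1

Coefficients: [4, 5, 6, 3, 6]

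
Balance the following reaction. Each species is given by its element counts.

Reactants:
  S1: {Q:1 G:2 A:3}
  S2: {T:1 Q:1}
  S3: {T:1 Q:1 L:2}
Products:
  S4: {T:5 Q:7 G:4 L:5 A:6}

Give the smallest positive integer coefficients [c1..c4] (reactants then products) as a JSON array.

T: 4·0+5·1+5·1 = 10 | 2·5 = 10
Q: 4·1+5·1+5·1 = 14 | 2·7 = 14
G: 4·2+5·0+5·0 = 8 | 2·4 = 8
L: 4·0+5·0+5·2 = 10 | 2·5 = 10
A: 4·3+5·0+5·0 = 12 | 2·6 = 12
gcd(4,5,5,2) = 1

Coefficients: [4, 5, 5, 2]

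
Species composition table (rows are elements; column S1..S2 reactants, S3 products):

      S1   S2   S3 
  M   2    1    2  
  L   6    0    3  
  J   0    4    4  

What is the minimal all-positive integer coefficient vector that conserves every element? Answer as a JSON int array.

M: 1·2+2·1 = 4 | 2·2 = 4
L: 1·6+2·0 = 6 | 2·3 = 6
J: 1·0+2·4 = 8 | 2·4 = 8
gcd(1,2,2) = 1

Coefficients: [1, 2, 2]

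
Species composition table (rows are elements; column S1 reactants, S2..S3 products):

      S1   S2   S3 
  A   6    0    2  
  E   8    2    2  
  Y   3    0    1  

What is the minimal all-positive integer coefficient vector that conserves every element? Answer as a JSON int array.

Coefficients: [1, 1, 3]

A: 1·6 = 6 | 1·0+3·2 = 6
E: 1·8 = 8 | 1·2+3·2 = 8
Y: 1·3 = 3 | 1·0+3·1 = 3
gcd(1,1,3) = 1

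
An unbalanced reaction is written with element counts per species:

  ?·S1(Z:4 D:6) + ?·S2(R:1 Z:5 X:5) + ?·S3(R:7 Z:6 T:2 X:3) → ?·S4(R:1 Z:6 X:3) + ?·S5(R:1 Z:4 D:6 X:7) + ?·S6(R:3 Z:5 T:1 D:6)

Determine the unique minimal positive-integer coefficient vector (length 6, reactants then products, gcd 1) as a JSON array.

R: 5·0+2·1+2·7 = 16 | 3·1+1·1+4·3 = 16
Z: 5·4+2·5+2·6 = 42 | 3·6+1·4+4·5 = 42
T: 5·0+2·0+2·2 = 4 | 3·0+1·0+4·1 = 4
D: 5·6+2·0+2·0 = 30 | 3·0+1·6+4·6 = 30
X: 5·0+2·5+2·3 = 16 | 3·3+1·7+4·0 = 16
gcd(5,2,2,3,1,4) = 1

Coefficients: [5, 2, 2, 3, 1, 4]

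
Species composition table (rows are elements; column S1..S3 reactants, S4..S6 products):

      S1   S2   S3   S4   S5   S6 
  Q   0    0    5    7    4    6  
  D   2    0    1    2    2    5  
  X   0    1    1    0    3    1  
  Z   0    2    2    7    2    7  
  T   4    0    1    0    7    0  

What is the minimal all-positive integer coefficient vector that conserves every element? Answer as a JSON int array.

Q: 4·0+5·0+5·5 = 25 | 1·7+3·4+1·6 = 25
D: 4·2+5·0+5·1 = 13 | 1·2+3·2+1·5 = 13
X: 4·0+5·1+5·1 = 10 | 1·0+3·3+1·1 = 10
Z: 4·0+5·2+5·2 = 20 | 1·7+3·2+1·7 = 20
T: 4·4+5·0+5·1 = 21 | 1·0+3·7+1·0 = 21
gcd(4,5,5,1,3,1) = 1

Coefficients: [4, 5, 5, 1, 3, 1]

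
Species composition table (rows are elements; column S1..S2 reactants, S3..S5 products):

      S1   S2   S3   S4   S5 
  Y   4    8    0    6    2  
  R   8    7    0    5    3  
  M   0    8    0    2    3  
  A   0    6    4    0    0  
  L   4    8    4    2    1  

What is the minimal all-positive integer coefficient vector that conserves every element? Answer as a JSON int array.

Coefficients: [1, 2, 3, 2, 4]

Y: 1·4+2·8 = 20 | 3·0+2·6+4·2 = 20
R: 1·8+2·7 = 22 | 3·0+2·5+4·3 = 22
M: 1·0+2·8 = 16 | 3·0+2·2+4·3 = 16
A: 1·0+2·6 = 12 | 3·4+2·0+4·0 = 12
L: 1·4+2·8 = 20 | 3·4+2·2+4·1 = 20
gcd(1,2,3,2,4) = 1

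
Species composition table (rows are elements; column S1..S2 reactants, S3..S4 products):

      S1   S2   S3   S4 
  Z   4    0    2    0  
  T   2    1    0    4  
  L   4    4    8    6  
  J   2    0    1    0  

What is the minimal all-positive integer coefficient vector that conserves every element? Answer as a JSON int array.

Coefficients: [1, 6, 2, 2]

Z: 1·4+6·0 = 4 | 2·2+2·0 = 4
T: 1·2+6·1 = 8 | 2·0+2·4 = 8
L: 1·4+6·4 = 28 | 2·8+2·6 = 28
J: 1·2+6·0 = 2 | 2·1+2·0 = 2
gcd(1,6,2,2) = 1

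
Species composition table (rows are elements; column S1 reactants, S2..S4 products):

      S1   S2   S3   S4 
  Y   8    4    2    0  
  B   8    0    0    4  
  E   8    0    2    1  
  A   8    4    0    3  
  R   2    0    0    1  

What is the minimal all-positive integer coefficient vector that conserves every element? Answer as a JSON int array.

Y: 2·8 = 16 | 1·4+6·2+4·0 = 16
B: 2·8 = 16 | 1·0+6·0+4·4 = 16
E: 2·8 = 16 | 1·0+6·2+4·1 = 16
A: 2·8 = 16 | 1·4+6·0+4·3 = 16
R: 2·2 = 4 | 1·0+6·0+4·1 = 4
gcd(2,1,6,4) = 1

Coefficients: [2, 1, 6, 4]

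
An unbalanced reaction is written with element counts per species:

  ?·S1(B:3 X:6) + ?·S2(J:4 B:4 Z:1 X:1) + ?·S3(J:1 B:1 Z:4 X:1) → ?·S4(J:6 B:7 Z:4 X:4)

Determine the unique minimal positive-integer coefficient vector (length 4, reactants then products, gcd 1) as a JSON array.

J: 1·0+4·4+2·1 = 18 | 3·6 = 18
B: 1·3+4·4+2·1 = 21 | 3·7 = 21
Z: 1·0+4·1+2·4 = 12 | 3·4 = 12
X: 1·6+4·1+2·1 = 12 | 3·4 = 12
gcd(1,4,2,3) = 1

Coefficients: [1, 4, 2, 3]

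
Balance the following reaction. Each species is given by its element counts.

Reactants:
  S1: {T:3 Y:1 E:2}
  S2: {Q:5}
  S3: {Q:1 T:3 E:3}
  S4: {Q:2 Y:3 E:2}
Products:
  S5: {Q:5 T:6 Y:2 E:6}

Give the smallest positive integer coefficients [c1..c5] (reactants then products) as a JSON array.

Coefficients: [4, 3, 6, 2, 5]

Q: 4·0+3·5+6·1+2·2 = 25 | 5·5 = 25
T: 4·3+3·0+6·3+2·0 = 30 | 5·6 = 30
Y: 4·1+3·0+6·0+2·3 = 10 | 5·2 = 10
E: 4·2+3·0+6·3+2·2 = 30 | 5·6 = 30
gcd(4,3,6,2,5) = 1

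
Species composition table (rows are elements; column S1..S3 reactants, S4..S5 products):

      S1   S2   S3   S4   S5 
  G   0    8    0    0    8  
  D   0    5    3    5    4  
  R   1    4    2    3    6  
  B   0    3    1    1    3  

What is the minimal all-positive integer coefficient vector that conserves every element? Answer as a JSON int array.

Coefficients: [5, 2, 1, 1, 2]

G: 5·0+2·8+1·0 = 16 | 1·0+2·8 = 16
D: 5·0+2·5+1·3 = 13 | 1·5+2·4 = 13
R: 5·1+2·4+1·2 = 15 | 1·3+2·6 = 15
B: 5·0+2·3+1·1 = 7 | 1·1+2·3 = 7
gcd(5,2,1,1,2) = 1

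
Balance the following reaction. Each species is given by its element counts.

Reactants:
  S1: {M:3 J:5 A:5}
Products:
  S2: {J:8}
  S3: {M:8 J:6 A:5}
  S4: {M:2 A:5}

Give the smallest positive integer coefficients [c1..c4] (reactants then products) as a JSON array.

M: 6·3 = 18 | 3·0+1·8+5·2 = 18
J: 6·5 = 30 | 3·8+1·6+5·0 = 30
A: 6·5 = 30 | 3·0+1·5+5·5 = 30
gcd(6,3,1,5) = 1

Coefficients: [6, 3, 1, 5]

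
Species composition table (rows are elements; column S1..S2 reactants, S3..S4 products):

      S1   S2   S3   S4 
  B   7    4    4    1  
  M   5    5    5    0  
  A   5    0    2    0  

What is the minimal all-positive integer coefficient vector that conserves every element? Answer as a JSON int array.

B: 2·7+3·4 = 26 | 5·4+6·1 = 26
M: 2·5+3·5 = 25 | 5·5+6·0 = 25
A: 2·5+3·0 = 10 | 5·2+6·0 = 10
gcd(2,3,5,6) = 1

Coefficients: [2, 3, 5, 6]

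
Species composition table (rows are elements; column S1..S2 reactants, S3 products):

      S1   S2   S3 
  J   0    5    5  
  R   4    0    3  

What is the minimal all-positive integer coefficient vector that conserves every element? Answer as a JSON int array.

Coefficients: [3, 4, 4]

J: 3·0+4·5 = 20 | 4·5 = 20
R: 3·4+4·0 = 12 | 4·3 = 12
gcd(3,4,4) = 1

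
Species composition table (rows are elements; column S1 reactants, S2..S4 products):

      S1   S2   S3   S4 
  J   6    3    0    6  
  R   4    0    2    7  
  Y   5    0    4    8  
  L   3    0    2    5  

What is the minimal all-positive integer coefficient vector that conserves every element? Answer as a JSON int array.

Coefficients: [4, 4, 1, 2]

J: 4·6 = 24 | 4·3+1·0+2·6 = 24
R: 4·4 = 16 | 4·0+1·2+2·7 = 16
Y: 4·5 = 20 | 4·0+1·4+2·8 = 20
L: 4·3 = 12 | 4·0+1·2+2·5 = 12
gcd(4,4,1,2) = 1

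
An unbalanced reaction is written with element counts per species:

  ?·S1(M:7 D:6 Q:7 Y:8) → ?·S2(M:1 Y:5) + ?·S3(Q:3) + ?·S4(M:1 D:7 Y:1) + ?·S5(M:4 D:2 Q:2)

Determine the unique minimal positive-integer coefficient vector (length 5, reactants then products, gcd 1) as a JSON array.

Coefficients: [4, 6, 6, 2, 5]

M: 4·7 = 28 | 6·1+6·0+2·1+5·4 = 28
D: 4·6 = 24 | 6·0+6·0+2·7+5·2 = 24
Q: 4·7 = 28 | 6·0+6·3+2·0+5·2 = 28
Y: 4·8 = 32 | 6·5+6·0+2·1+5·0 = 32
gcd(4,6,6,2,5) = 1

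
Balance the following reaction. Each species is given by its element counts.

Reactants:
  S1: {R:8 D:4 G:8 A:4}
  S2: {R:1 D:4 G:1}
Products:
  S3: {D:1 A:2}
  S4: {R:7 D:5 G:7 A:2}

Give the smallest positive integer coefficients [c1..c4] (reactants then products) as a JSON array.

Coefficients: [4, 3, 3, 5]

R: 4·8+3·1 = 35 | 3·0+5·7 = 35
D: 4·4+3·4 = 28 | 3·1+5·5 = 28
G: 4·8+3·1 = 35 | 3·0+5·7 = 35
A: 4·4+3·0 = 16 | 3·2+5·2 = 16
gcd(4,3,3,5) = 1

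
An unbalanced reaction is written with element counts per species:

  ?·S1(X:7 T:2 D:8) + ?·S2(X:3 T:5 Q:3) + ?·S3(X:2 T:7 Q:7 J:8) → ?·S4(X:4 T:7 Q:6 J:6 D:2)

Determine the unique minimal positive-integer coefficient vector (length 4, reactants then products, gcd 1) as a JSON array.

X: 1·7+1·3+3·2 = 16 | 4·4 = 16
T: 1·2+1·5+3·7 = 28 | 4·7 = 28
Q: 1·0+1·3+3·7 = 24 | 4·6 = 24
J: 1·0+1·0+3·8 = 24 | 4·6 = 24
D: 1·8+1·0+3·0 = 8 | 4·2 = 8
gcd(1,1,3,4) = 1

Coefficients: [1, 1, 3, 4]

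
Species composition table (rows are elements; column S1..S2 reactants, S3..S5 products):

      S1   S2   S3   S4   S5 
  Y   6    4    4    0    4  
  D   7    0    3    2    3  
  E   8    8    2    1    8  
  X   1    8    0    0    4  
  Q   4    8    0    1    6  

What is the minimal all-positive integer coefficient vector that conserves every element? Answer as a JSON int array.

Y: 4·6+2·4 = 32 | 3·4+2·0+5·4 = 32
D: 4·7+2·0 = 28 | 3·3+2·2+5·3 = 28
E: 4·8+2·8 = 48 | 3·2+2·1+5·8 = 48
X: 4·1+2·8 = 20 | 3·0+2·0+5·4 = 20
Q: 4·4+2·8 = 32 | 3·0+2·1+5·6 = 32
gcd(4,2,3,2,5) = 1

Coefficients: [4, 2, 3, 2, 5]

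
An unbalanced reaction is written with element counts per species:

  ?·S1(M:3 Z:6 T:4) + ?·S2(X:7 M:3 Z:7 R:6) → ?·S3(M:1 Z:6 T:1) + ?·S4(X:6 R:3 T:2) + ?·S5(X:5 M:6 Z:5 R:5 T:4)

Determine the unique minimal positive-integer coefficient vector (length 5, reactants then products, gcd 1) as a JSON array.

X: 5·0+3·7 = 21 | 6·0+1·6+3·5 = 21
M: 5·3+3·3 = 24 | 6·1+1·0+3·6 = 24
Z: 5·6+3·7 = 51 | 6·6+1·0+3·5 = 51
R: 5·0+3·6 = 18 | 6·0+1·3+3·5 = 18
T: 5·4+3·0 = 20 | 6·1+1·2+3·4 = 20
gcd(5,3,6,1,3) = 1

Coefficients: [5, 3, 6, 1, 3]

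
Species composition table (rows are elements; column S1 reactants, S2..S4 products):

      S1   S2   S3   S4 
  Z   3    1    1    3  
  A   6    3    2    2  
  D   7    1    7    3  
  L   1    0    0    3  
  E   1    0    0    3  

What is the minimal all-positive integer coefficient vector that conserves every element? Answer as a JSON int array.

Coefficients: [3, 4, 2, 1]

Z: 3·3 = 9 | 4·1+2·1+1·3 = 9
A: 3·6 = 18 | 4·3+2·2+1·2 = 18
D: 3·7 = 21 | 4·1+2·7+1·3 = 21
L: 3·1 = 3 | 4·0+2·0+1·3 = 3
E: 3·1 = 3 | 4·0+2·0+1·3 = 3
gcd(3,4,2,1) = 1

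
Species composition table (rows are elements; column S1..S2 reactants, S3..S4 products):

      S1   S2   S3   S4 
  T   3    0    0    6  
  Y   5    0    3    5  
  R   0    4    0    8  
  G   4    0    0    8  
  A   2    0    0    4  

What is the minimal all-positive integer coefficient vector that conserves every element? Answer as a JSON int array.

Coefficients: [6, 6, 5, 3]

T: 6·3+6·0 = 18 | 5·0+3·6 = 18
Y: 6·5+6·0 = 30 | 5·3+3·5 = 30
R: 6·0+6·4 = 24 | 5·0+3·8 = 24
G: 6·4+6·0 = 24 | 5·0+3·8 = 24
A: 6·2+6·0 = 12 | 5·0+3·4 = 12
gcd(6,6,5,3) = 1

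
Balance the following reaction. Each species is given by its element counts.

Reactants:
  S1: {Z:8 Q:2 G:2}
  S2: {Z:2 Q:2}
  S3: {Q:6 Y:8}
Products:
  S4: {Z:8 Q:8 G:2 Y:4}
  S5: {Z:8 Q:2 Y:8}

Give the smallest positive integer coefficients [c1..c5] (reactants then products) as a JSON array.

Coefficients: [4, 4, 3, 4, 1]

Z: 4·8+4·2+3·0 = 40 | 4·8+1·8 = 40
Q: 4·2+4·2+3·6 = 34 | 4·8+1·2 = 34
G: 4·2+4·0+3·0 = 8 | 4·2+1·0 = 8
Y: 4·0+4·0+3·8 = 24 | 4·4+1·8 = 24
gcd(4,4,3,4,1) = 1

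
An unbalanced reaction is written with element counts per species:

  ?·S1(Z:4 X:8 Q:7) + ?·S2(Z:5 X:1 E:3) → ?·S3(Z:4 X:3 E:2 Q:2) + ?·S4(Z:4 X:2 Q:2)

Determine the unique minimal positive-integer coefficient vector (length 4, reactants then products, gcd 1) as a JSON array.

Z: 2·4+4·5 = 28 | 6·4+1·4 = 28
X: 2·8+4·1 = 20 | 6·3+1·2 = 20
E: 2·0+4·3 = 12 | 6·2+1·0 = 12
Q: 2·7+4·0 = 14 | 6·2+1·2 = 14
gcd(2,4,6,1) = 1

Coefficients: [2, 4, 6, 1]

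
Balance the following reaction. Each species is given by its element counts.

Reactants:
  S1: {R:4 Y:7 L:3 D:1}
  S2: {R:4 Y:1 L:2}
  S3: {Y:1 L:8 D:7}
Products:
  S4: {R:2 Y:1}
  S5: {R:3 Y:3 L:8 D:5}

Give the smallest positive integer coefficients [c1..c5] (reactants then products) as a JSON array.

R: 2·4+5·4+4·0 = 28 | 5·2+6·3 = 28
Y: 2·7+5·1+4·1 = 23 | 5·1+6·3 = 23
L: 2·3+5·2+4·8 = 48 | 5·0+6·8 = 48
D: 2·1+5·0+4·7 = 30 | 5·0+6·5 = 30
gcd(2,5,4,5,6) = 1

Coefficients: [2, 5, 4, 5, 6]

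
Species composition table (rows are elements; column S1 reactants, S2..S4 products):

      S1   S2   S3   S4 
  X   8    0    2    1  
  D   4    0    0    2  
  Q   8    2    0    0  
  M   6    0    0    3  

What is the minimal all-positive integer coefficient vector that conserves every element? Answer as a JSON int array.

X: 1·8 = 8 | 4·0+3·2+2·1 = 8
D: 1·4 = 4 | 4·0+3·0+2·2 = 4
Q: 1·8 = 8 | 4·2+3·0+2·0 = 8
M: 1·6 = 6 | 4·0+3·0+2·3 = 6
gcd(1,4,3,2) = 1

Coefficients: [1, 4, 3, 2]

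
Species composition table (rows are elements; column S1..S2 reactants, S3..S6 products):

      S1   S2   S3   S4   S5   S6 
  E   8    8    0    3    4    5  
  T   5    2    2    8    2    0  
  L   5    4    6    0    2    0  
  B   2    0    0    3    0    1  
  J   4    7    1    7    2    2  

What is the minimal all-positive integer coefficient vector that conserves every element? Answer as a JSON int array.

E: 4·8+2·8 = 48 | 3·0+1·3+5·4+5·5 = 48
T: 4·5+2·2 = 24 | 3·2+1·8+5·2+5·0 = 24
L: 4·5+2·4 = 28 | 3·6+1·0+5·2+5·0 = 28
B: 4·2+2·0 = 8 | 3·0+1·3+5·0+5·1 = 8
J: 4·4+2·7 = 30 | 3·1+1·7+5·2+5·2 = 30
gcd(4,2,3,1,5,5) = 1

Coefficients: [4, 2, 3, 1, 5, 5]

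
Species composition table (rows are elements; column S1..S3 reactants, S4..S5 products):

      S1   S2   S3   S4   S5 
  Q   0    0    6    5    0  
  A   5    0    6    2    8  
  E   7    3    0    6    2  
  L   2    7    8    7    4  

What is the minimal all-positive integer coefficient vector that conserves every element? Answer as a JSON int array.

Q: 6·0+2·0+5·6 = 30 | 6·5+6·0 = 30
A: 6·5+2·0+5·6 = 60 | 6·2+6·8 = 60
E: 6·7+2·3+5·0 = 48 | 6·6+6·2 = 48
L: 6·2+2·7+5·8 = 66 | 6·7+6·4 = 66
gcd(6,2,5,6,6) = 1

Coefficients: [6, 2, 5, 6, 6]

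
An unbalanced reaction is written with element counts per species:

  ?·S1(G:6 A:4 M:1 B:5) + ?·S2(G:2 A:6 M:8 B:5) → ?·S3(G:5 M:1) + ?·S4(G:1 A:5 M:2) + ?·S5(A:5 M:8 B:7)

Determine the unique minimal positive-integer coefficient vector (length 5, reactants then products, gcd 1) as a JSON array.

G: 1·6+6·2 = 18 | 3·5+3·1+5·0 = 18
A: 1·4+6·6 = 40 | 3·0+3·5+5·5 = 40
M: 1·1+6·8 = 49 | 3·1+3·2+5·8 = 49
B: 1·5+6·5 = 35 | 3·0+3·0+5·7 = 35
gcd(1,6,3,3,5) = 1

Coefficients: [1, 6, 3, 3, 5]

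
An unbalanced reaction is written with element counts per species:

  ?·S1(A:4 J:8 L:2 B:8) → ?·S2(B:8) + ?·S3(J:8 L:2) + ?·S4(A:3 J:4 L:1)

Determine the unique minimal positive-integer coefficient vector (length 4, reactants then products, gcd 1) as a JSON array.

Coefficients: [3, 3, 1, 4]

A: 3·4 = 12 | 3·0+1·0+4·3 = 12
J: 3·8 = 24 | 3·0+1·8+4·4 = 24
L: 3·2 = 6 | 3·0+1·2+4·1 = 6
B: 3·8 = 24 | 3·8+1·0+4·0 = 24
gcd(3,3,1,4) = 1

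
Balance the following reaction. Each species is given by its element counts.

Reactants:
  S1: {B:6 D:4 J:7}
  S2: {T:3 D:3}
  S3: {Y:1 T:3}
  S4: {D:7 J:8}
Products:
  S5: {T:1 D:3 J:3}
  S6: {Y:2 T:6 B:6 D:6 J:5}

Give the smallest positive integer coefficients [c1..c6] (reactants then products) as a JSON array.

Y: 1·0+2·0+2·1+2·0 = 2 | 6·0+1·2 = 2
T: 1·0+2·3+2·3+2·0 = 12 | 6·1+1·6 = 12
B: 1·6+2·0+2·0+2·0 = 6 | 6·0+1·6 = 6
D: 1·4+2·3+2·0+2·7 = 24 | 6·3+1·6 = 24
J: 1·7+2·0+2·0+2·8 = 23 | 6·3+1·5 = 23
gcd(1,2,2,2,6,1) = 1

Coefficients: [1, 2, 2, 2, 6, 1]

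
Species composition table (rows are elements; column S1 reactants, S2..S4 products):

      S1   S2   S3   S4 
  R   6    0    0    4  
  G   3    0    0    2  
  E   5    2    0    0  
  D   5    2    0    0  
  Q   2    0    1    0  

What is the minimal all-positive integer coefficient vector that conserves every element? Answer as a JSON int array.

Coefficients: [2, 5, 4, 3]

R: 2·6 = 12 | 5·0+4·0+3·4 = 12
G: 2·3 = 6 | 5·0+4·0+3·2 = 6
E: 2·5 = 10 | 5·2+4·0+3·0 = 10
D: 2·5 = 10 | 5·2+4·0+3·0 = 10
Q: 2·2 = 4 | 5·0+4·1+3·0 = 4
gcd(2,5,4,3) = 1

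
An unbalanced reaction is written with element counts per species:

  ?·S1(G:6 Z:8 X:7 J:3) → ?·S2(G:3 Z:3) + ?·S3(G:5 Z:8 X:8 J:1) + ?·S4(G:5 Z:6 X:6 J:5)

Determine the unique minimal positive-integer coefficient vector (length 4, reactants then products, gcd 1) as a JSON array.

Coefficients: [6, 2, 3, 3]

G: 6·6 = 36 | 2·3+3·5+3·5 = 36
Z: 6·8 = 48 | 2·3+3·8+3·6 = 48
X: 6·7 = 42 | 2·0+3·8+3·6 = 42
J: 6·3 = 18 | 2·0+3·1+3·5 = 18
gcd(6,2,3,3) = 1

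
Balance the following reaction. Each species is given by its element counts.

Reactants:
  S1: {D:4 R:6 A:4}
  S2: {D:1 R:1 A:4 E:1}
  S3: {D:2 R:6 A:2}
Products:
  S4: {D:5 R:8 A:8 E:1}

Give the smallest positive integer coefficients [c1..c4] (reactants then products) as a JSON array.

D: 5·4+6·1+2·2 = 30 | 6·5 = 30
R: 5·6+6·1+2·6 = 48 | 6·8 = 48
A: 5·4+6·4+2·2 = 48 | 6·8 = 48
E: 5·0+6·1+2·0 = 6 | 6·1 = 6
gcd(5,6,2,6) = 1

Coefficients: [5, 6, 2, 6]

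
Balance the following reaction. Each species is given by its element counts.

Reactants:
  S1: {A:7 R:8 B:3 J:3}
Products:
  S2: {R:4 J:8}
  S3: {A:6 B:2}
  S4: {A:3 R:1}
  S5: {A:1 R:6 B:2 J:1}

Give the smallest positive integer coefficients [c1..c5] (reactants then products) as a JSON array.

A: 4·7 = 28 | 1·0+2·6+4·3+4·1 = 28
R: 4·8 = 32 | 1·4+2·0+4·1+4·6 = 32
B: 4·3 = 12 | 1·0+2·2+4·0+4·2 = 12
J: 4·3 = 12 | 1·8+2·0+4·0+4·1 = 12
gcd(4,1,2,4,4) = 1

Coefficients: [4, 1, 2, 4, 4]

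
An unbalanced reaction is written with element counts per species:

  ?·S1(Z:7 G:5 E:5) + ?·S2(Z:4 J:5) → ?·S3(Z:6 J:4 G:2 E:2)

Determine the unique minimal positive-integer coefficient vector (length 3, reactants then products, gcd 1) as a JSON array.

Z: 2·7+4·4 = 30 | 5·6 = 30
J: 2·0+4·5 = 20 | 5·4 = 20
G: 2·5+4·0 = 10 | 5·2 = 10
E: 2·5+4·0 = 10 | 5·2 = 10
gcd(2,4,5) = 1

Coefficients: [2, 4, 5]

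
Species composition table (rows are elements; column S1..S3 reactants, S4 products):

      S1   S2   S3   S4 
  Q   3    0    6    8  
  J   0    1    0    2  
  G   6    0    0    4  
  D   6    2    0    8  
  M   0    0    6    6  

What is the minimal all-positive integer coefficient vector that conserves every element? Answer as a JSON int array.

Q: 2·3+6·0+3·6 = 24 | 3·8 = 24
J: 2·0+6·1+3·0 = 6 | 3·2 = 6
G: 2·6+6·0+3·0 = 12 | 3·4 = 12
D: 2·6+6·2+3·0 = 24 | 3·8 = 24
M: 2·0+6·0+3·6 = 18 | 3·6 = 18
gcd(2,6,3,3) = 1

Coefficients: [2, 6, 3, 3]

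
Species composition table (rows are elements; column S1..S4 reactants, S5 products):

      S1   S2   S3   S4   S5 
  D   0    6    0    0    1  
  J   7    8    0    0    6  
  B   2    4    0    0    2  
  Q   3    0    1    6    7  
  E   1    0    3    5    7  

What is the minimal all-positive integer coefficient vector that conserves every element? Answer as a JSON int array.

Coefficients: [4, 1, 6, 4, 6]

D: 4·0+1·6+6·0+4·0 = 6 | 6·1 = 6
J: 4·7+1·8+6·0+4·0 = 36 | 6·6 = 36
B: 4·2+1·4+6·0+4·0 = 12 | 6·2 = 12
Q: 4·3+1·0+6·1+4·6 = 42 | 6·7 = 42
E: 4·1+1·0+6·3+4·5 = 42 | 6·7 = 42
gcd(4,1,6,4,6) = 1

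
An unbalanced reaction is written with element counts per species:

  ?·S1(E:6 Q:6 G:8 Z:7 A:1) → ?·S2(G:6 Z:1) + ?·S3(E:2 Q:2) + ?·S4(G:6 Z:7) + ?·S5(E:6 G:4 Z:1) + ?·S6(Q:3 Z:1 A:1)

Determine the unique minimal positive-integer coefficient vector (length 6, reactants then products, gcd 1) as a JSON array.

Coefficients: [4, 1, 6, 3, 2, 4]

E: 4·6 = 24 | 1·0+6·2+3·0+2·6+4·0 = 24
Q: 4·6 = 24 | 1·0+6·2+3·0+2·0+4·3 = 24
G: 4·8 = 32 | 1·6+6·0+3·6+2·4+4·0 = 32
Z: 4·7 = 28 | 1·1+6·0+3·7+2·1+4·1 = 28
A: 4·1 = 4 | 1·0+6·0+3·0+2·0+4·1 = 4
gcd(4,1,6,3,2,4) = 1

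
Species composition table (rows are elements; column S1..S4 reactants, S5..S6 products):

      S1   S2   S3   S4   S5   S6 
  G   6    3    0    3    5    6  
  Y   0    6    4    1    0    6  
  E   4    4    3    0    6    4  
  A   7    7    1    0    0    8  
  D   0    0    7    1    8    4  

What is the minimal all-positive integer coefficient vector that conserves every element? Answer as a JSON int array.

G: 5·6+1·3+6·0+6·3 = 51 | 3·5+6·6 = 51
Y: 5·0+1·6+6·4+6·1 = 36 | 3·0+6·6 = 36
E: 5·4+1·4+6·3+6·0 = 42 | 3·6+6·4 = 42
A: 5·7+1·7+6·1+6·0 = 48 | 3·0+6·8 = 48
D: 5·0+1·0+6·7+6·1 = 48 | 3·8+6·4 = 48
gcd(5,1,6,6,3,6) = 1

Coefficients: [5, 1, 6, 6, 3, 6]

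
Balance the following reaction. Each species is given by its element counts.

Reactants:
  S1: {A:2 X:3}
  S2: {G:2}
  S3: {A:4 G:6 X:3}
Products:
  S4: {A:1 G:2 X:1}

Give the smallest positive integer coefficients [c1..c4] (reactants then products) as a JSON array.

Coefficients: [1, 3, 1, 6]

A: 1·2+3·0+1·4 = 6 | 6·1 = 6
G: 1·0+3·2+1·6 = 12 | 6·2 = 12
X: 1·3+3·0+1·3 = 6 | 6·1 = 6
gcd(1,3,1,6) = 1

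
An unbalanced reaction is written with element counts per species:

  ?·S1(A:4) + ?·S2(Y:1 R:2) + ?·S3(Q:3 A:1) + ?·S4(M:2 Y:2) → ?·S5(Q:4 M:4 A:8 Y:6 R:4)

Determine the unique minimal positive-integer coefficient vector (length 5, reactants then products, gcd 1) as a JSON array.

Coefficients: [5, 6, 4, 6, 3]

Q: 5·0+6·0+4·3+6·0 = 12 | 3·4 = 12
M: 5·0+6·0+4·0+6·2 = 12 | 3·4 = 12
A: 5·4+6·0+4·1+6·0 = 24 | 3·8 = 24
Y: 5·0+6·1+4·0+6·2 = 18 | 3·6 = 18
R: 5·0+6·2+4·0+6·0 = 12 | 3·4 = 12
gcd(5,6,4,6,3) = 1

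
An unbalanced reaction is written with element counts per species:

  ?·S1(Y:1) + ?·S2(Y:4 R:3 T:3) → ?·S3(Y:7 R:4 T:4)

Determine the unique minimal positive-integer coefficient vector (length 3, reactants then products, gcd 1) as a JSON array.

Y: 5·1+4·4 = 21 | 3·7 = 21
R: 5·0+4·3 = 12 | 3·4 = 12
T: 5·0+4·3 = 12 | 3·4 = 12
gcd(5,4,3) = 1

Coefficients: [5, 4, 3]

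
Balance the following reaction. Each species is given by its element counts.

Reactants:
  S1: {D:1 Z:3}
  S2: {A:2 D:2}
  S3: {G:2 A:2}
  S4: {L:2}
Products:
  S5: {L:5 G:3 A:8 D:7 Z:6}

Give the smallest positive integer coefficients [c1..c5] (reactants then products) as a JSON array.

Coefficients: [4, 5, 3, 5, 2]

L: 4·0+5·0+3·0+5·2 = 10 | 2·5 = 10
G: 4·0+5·0+3·2+5·0 = 6 | 2·3 = 6
A: 4·0+5·2+3·2+5·0 = 16 | 2·8 = 16
D: 4·1+5·2+3·0+5·0 = 14 | 2·7 = 14
Z: 4·3+5·0+3·0+5·0 = 12 | 2·6 = 12
gcd(4,5,3,5,2) = 1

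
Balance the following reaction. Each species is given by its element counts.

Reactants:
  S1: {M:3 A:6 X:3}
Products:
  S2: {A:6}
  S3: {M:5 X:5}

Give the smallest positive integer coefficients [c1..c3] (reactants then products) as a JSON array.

M: 5·3 = 15 | 5·0+3·5 = 15
A: 5·6 = 30 | 5·6+3·0 = 30
X: 5·3 = 15 | 5·0+3·5 = 15
gcd(5,5,3) = 1

Coefficients: [5, 5, 3]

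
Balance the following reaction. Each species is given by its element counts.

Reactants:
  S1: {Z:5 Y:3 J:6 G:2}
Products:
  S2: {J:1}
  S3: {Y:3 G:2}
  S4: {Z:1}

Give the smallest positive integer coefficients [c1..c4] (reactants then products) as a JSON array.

Coefficients: [1, 6, 1, 5]

Z: 1·5 = 5 | 6·0+1·0+5·1 = 5
Y: 1·3 = 3 | 6·0+1·3+5·0 = 3
J: 1·6 = 6 | 6·1+1·0+5·0 = 6
G: 1·2 = 2 | 6·0+1·2+5·0 = 2
gcd(1,6,1,5) = 1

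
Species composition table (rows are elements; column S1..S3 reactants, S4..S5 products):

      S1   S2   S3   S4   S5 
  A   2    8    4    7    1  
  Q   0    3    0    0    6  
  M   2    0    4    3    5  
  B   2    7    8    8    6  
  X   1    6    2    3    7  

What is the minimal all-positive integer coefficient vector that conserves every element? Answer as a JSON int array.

Coefficients: [4, 2, 3, 5, 1]

A: 4·2+2·8+3·4 = 36 | 5·7+1·1 = 36
Q: 4·0+2·3+3·0 = 6 | 5·0+1·6 = 6
M: 4·2+2·0+3·4 = 20 | 5·3+1·5 = 20
B: 4·2+2·7+3·8 = 46 | 5·8+1·6 = 46
X: 4·1+2·6+3·2 = 22 | 5·3+1·7 = 22
gcd(4,2,3,5,1) = 1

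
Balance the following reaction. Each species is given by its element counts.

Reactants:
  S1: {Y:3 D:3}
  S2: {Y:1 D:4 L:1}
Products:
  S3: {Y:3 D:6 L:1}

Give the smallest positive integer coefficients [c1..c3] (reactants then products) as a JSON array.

Coefficients: [2, 3, 3]

Y: 2·3+3·1 = 9 | 3·3 = 9
D: 2·3+3·4 = 18 | 3·6 = 18
L: 2·0+3·1 = 3 | 3·1 = 3
gcd(2,3,3) = 1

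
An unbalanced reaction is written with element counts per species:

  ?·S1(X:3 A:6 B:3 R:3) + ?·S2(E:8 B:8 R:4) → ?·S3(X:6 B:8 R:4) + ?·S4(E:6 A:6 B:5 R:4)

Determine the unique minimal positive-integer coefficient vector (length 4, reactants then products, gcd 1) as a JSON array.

E: 4·0+3·8 = 24 | 2·0+4·6 = 24
X: 4·3+3·0 = 12 | 2·6+4·0 = 12
A: 4·6+3·0 = 24 | 2·0+4·6 = 24
B: 4·3+3·8 = 36 | 2·8+4·5 = 36
R: 4·3+3·4 = 24 | 2·4+4·4 = 24
gcd(4,3,2,4) = 1

Coefficients: [4, 3, 2, 4]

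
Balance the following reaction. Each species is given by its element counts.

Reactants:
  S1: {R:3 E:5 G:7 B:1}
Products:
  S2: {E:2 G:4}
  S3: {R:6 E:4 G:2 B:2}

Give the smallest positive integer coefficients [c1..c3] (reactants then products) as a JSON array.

Coefficients: [2, 3, 1]

R: 2·3 = 6 | 3·0+1·6 = 6
E: 2·5 = 10 | 3·2+1·4 = 10
G: 2·7 = 14 | 3·4+1·2 = 14
B: 2·1 = 2 | 3·0+1·2 = 2
gcd(2,3,1) = 1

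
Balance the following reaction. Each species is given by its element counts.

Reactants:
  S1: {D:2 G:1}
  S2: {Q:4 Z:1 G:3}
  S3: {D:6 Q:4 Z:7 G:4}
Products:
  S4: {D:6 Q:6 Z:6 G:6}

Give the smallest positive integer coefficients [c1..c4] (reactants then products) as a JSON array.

D: 3·2+3·0+3·6 = 24 | 4·6 = 24
Q: 3·0+3·4+3·4 = 24 | 4·6 = 24
Z: 3·0+3·1+3·7 = 24 | 4·6 = 24
G: 3·1+3·3+3·4 = 24 | 4·6 = 24
gcd(3,3,3,4) = 1

Coefficients: [3, 3, 3, 4]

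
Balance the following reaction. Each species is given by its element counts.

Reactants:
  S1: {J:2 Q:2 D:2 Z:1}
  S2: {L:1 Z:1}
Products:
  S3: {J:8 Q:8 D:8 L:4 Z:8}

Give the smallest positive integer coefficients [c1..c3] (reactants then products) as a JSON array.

J: 4·2+4·0 = 8 | 1·8 = 8
Q: 4·2+4·0 = 8 | 1·8 = 8
D: 4·2+4·0 = 8 | 1·8 = 8
L: 4·0+4·1 = 4 | 1·4 = 4
Z: 4·1+4·1 = 8 | 1·8 = 8
gcd(4,4,1) = 1

Coefficients: [4, 4, 1]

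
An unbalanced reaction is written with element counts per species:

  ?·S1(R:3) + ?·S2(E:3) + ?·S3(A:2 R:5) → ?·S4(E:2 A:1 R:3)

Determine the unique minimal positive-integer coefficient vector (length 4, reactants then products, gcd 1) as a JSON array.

E: 1·0+4·3+3·0 = 12 | 6·2 = 12
A: 1·0+4·0+3·2 = 6 | 6·1 = 6
R: 1·3+4·0+3·5 = 18 | 6·3 = 18
gcd(1,4,3,6) = 1

Coefficients: [1, 4, 3, 6]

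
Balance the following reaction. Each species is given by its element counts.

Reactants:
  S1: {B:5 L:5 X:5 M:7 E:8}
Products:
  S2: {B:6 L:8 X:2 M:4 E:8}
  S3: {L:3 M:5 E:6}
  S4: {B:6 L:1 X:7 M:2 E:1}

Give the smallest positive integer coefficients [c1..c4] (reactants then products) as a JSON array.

B: 6·5 = 30 | 1·6+6·0+4·6 = 30
L: 6·5 = 30 | 1·8+6·3+4·1 = 30
X: 6·5 = 30 | 1·2+6·0+4·7 = 30
M: 6·7 = 42 | 1·4+6·5+4·2 = 42
E: 6·8 = 48 | 1·8+6·6+4·1 = 48
gcd(6,1,6,4) = 1

Coefficients: [6, 1, 6, 4]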